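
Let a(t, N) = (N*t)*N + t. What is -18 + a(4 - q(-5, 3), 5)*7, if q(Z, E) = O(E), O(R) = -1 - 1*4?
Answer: 1620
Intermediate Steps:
O(R) = -5 (O(R) = -1 - 4 = -5)
q(Z, E) = -5
a(t, N) = t + t*N**2 (a(t, N) = t*N**2 + t = t + t*N**2)
-18 + a(4 - q(-5, 3), 5)*7 = -18 + ((4 - 1*(-5))*(1 + 5**2))*7 = -18 + ((4 + 5)*(1 + 25))*7 = -18 + (9*26)*7 = -18 + 234*7 = -18 + 1638 = 1620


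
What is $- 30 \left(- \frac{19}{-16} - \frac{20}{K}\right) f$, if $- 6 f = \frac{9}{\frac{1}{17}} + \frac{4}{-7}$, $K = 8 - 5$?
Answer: $- \frac{1403105}{336} \approx -4175.9$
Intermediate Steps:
$K = 3$
$f = - \frac{1067}{42}$ ($f = - \frac{\frac{9}{\frac{1}{17}} + \frac{4}{-7}}{6} = - \frac{9 \frac{1}{\frac{1}{17}} + 4 \left(- \frac{1}{7}\right)}{6} = - \frac{9 \cdot 17 - \frac{4}{7}}{6} = - \frac{153 - \frac{4}{7}}{6} = \left(- \frac{1}{6}\right) \frac{1067}{7} = - \frac{1067}{42} \approx -25.405$)
$- 30 \left(- \frac{19}{-16} - \frac{20}{K}\right) f = - 30 \left(- \frac{19}{-16} - \frac{20}{3}\right) \left(- \frac{1067}{42}\right) = - 30 \left(\left(-19\right) \left(- \frac{1}{16}\right) - \frac{20}{3}\right) \left(- \frac{1067}{42}\right) = - 30 \left(\frac{19}{16} - \frac{20}{3}\right) \left(- \frac{1067}{42}\right) = \left(-30\right) \left(- \frac{263}{48}\right) \left(- \frac{1067}{42}\right) = \frac{1315}{8} \left(- \frac{1067}{42}\right) = - \frac{1403105}{336}$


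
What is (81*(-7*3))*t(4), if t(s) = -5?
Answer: 8505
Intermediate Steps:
(81*(-7*3))*t(4) = (81*(-7*3))*(-5) = (81*(-21))*(-5) = -1701*(-5) = 8505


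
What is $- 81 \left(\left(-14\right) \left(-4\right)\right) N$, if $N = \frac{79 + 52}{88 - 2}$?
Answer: $- \frac{297108}{43} \approx -6909.5$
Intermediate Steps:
$N = \frac{131}{86} \approx 1.5233$
$- 81 \left(\left(-14\right) \left(-4\right)\right) N = - 81 \left(\left(-14\right) \left(-4\right)\right) \frac{131}{86} = \left(-81\right) 56 \cdot \frac{131}{86} = \left(-4536\right) \frac{131}{86} = - \frac{297108}{43}$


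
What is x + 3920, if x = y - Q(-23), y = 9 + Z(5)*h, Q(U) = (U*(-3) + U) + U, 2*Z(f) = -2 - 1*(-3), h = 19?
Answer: 7831/2 ≈ 3915.5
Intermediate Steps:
Z(f) = 1/2 (Z(f) = (-2 - 1*(-3))/2 = (-2 + 3)/2 = (1/2)*1 = 1/2)
Q(U) = -U (Q(U) = (-3*U + U) + U = -2*U + U = -U)
y = 37/2 (y = 9 + (1/2)*19 = 9 + 19/2 = 37/2 ≈ 18.500)
x = -9/2 (x = 37/2 - (-1)*(-23) = 37/2 - 1*23 = 37/2 - 23 = -9/2 ≈ -4.5000)
x + 3920 = -9/2 + 3920 = 7831/2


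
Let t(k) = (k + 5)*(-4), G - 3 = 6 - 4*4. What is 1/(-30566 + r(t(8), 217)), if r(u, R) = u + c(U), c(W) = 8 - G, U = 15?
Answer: -1/30603 ≈ -3.2677e-5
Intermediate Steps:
G = -7 (G = 3 + (6 - 4*4) = 3 + (6 - 16) = 3 - 10 = -7)
c(W) = 15 (c(W) = 8 - 1*(-7) = 8 + 7 = 15)
t(k) = -20 - 4*k (t(k) = (5 + k)*(-4) = -20 - 4*k)
r(u, R) = 15 + u (r(u, R) = u + 15 = 15 + u)
1/(-30566 + r(t(8), 217)) = 1/(-30566 + (15 + (-20 - 4*8))) = 1/(-30566 + (15 + (-20 - 32))) = 1/(-30566 + (15 - 52)) = 1/(-30566 - 37) = 1/(-30603) = -1/30603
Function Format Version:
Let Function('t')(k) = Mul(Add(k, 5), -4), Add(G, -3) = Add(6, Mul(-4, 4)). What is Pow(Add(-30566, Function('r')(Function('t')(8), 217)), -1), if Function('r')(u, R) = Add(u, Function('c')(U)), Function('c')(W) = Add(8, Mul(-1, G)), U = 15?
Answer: Rational(-1, 30603) ≈ -3.2677e-5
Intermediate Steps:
G = -7 (G = Add(3, Add(6, Mul(-4, 4))) = Add(3, Add(6, -16)) = Add(3, -10) = -7)
Function('c')(W) = 15 (Function('c')(W) = Add(8, Mul(-1, -7)) = Add(8, 7) = 15)
Function('t')(k) = Add(-20, Mul(-4, k)) (Function('t')(k) = Mul(Add(5, k), -4) = Add(-20, Mul(-4, k)))
Function('r')(u, R) = Add(15, u) (Function('r')(u, R) = Add(u, 15) = Add(15, u))
Pow(Add(-30566, Function('r')(Function('t')(8), 217)), -1) = Pow(Add(-30566, Add(15, Add(-20, Mul(-4, 8)))), -1) = Pow(Add(-30566, Add(15, Add(-20, -32))), -1) = Pow(Add(-30566, Add(15, -52)), -1) = Pow(Add(-30566, -37), -1) = Pow(-30603, -1) = Rational(-1, 30603)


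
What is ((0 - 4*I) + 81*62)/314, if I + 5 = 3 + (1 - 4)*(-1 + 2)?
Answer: 2521/157 ≈ 16.057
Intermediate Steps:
I = -5 (I = -5 + (3 + (1 - 4)*(-1 + 2)) = -5 + (3 - 3*1) = -5 + (3 - 3) = -5 + 0 = -5)
((0 - 4*I) + 81*62)/314 = ((0 - 4*(-5)) + 81*62)/314 = ((0 + 20) + 5022)*(1/314) = (20 + 5022)*(1/314) = 5042*(1/314) = 2521/157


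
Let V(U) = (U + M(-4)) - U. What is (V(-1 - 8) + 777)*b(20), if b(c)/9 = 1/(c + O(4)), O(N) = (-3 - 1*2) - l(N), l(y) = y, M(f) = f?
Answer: 6957/11 ≈ 632.45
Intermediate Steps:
O(N) = -5 - N (O(N) = (-3 - 1*2) - N = (-3 - 2) - N = -5 - N)
V(U) = -4 (V(U) = (U - 4) - U = (-4 + U) - U = -4)
b(c) = 9/(-9 + c) (b(c) = 9/(c + (-5 - 1*4)) = 9/(c + (-5 - 4)) = 9/(c - 9) = 9/(-9 + c))
(V(-1 - 8) + 777)*b(20) = (-4 + 777)*(9/(-9 + 20)) = 773*(9/11) = 6957/11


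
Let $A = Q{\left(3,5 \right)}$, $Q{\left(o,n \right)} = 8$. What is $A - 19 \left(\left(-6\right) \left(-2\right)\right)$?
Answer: $-220$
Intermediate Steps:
$A = 8$
$A - 19 \left(\left(-6\right) \left(-2\right)\right) = 8 - 19 \left(\left(-6\right) \left(-2\right)\right) = 8 - 228 = -220$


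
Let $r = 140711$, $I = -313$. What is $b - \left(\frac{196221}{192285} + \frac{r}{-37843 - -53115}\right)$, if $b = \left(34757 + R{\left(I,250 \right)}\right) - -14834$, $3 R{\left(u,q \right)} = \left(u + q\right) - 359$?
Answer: $\frac{48394878157031}{978858840} \approx 49440.0$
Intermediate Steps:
$R{\left(u,q \right)} = - \frac{359}{3} + \frac{q}{3} + \frac{u}{3}$ ($R{\left(u,q \right)} = \frac{\left(u + q\right) - 359}{3} = \frac{\left(q + u\right) - 359}{3} = \frac{-359 + q + u}{3} = - \frac{359}{3} + \frac{q}{3} + \frac{u}{3}$)
$b = \frac{148351}{3}$ ($b = \left(34757 + \left(- \frac{359}{3} + \frac{1}{3} \cdot 250 + \frac{1}{3} \left(-313\right)\right)\right) - -14834 = \left(34757 - \frac{422}{3}\right) + \left(-51821 + 66655\right) = \left(34757 - \frac{422}{3}\right) + 14834 = \frac{103849}{3} + 14834 = \frac{148351}{3} \approx 49450.0$)
$b - \left(\frac{196221}{192285} + \frac{r}{-37843 - -53115}\right) = \frac{148351}{3} - \left(\frac{196221}{192285} + \frac{140711}{-37843 - -53115}\right) = \frac{148351}{3} - \left(196221 \cdot \frac{1}{192285} + \frac{140711}{-37843 + 53115}\right) = \frac{148351}{3} - \left(\frac{65407}{64095} + \frac{140711}{15272}\right) = \frac{148351}{3} - \frac{10017767249}{978858840} = \frac{48394878157031}{978858840}$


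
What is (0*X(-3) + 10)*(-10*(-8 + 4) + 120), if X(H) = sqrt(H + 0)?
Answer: 1600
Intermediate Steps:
X(H) = sqrt(H)
(0*X(-3) + 10)*(-10*(-8 + 4) + 120) = (0*sqrt(-3) + 10)*(-10*(-8 + 4) + 120) = (0*(I*sqrt(3)) + 10)*(-10*(-4) + 120) = (0 + 10)*(40 + 120) = 10*160 = 1600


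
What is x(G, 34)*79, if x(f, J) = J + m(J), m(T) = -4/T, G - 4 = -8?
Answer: 45504/17 ≈ 2676.7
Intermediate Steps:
G = -4 (G = 4 - 8 = -4)
x(f, J) = J - 4/J
x(G, 34)*79 = (34 - 4/34)*79 = (34 - 4*1/34)*79 = (34 - 2/17)*79 = (576/17)*79 = 45504/17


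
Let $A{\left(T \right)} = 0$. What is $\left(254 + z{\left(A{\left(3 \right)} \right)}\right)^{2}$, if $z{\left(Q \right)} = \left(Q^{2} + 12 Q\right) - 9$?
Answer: $60025$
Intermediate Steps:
$z{\left(Q \right)} = -9 + Q^{2} + 12 Q$
$\left(254 + z{\left(A{\left(3 \right)} \right)}\right)^{2} = \left(254 + \left(-9 + 0^{2} + 12 \cdot 0\right)\right)^{2} = \left(254 + \left(-9 + 0 + 0\right)\right)^{2} = \left(254 - 9\right)^{2} = 245^{2} = 60025$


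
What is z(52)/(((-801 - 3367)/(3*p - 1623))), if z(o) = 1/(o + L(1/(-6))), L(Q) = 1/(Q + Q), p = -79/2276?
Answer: 3694185/464832032 ≈ 0.0079474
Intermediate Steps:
p = -79/2276 (p = -79*1/2276 = -79/2276 ≈ -0.034710)
L(Q) = 1/(2*Q)
z(o) = 1/(-3 + o) (z(o) = 1/(o + 1/(2*(1/(-6)))) = 1/(o + 1/(2*(-1/6))) = 1/(o + (1/2)*(-6)) = 1/(o - 3) = 1/(-3 + o))
z(52)/(((-801 - 3367)/(3*p - 1623))) = 1/((-3 + 52)*(((-801 - 3367)/(3*(-79/2276) - 1623)))) = 1/(49*((-4168/(-237/2276 - 1623)))) = 1/(49*((-4168/(-3694185/2276)))) = 1/(49*((-4168*(-2276/3694185)))) = 1/(49*(9486368/3694185)) = (1/49)*(3694185/9486368) = 3694185/464832032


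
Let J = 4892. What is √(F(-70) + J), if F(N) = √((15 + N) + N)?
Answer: √(4892 + 5*I*√5) ≈ 69.943 + 0.0799*I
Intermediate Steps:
F(N) = √(15 + 2*N)
√(F(-70) + J) = √(√(15 + 2*(-70)) + 4892) = √(√(15 - 140) + 4892) = √(√(-125) + 4892) = √(5*I*√5 + 4892) = √(4892 + 5*I*√5)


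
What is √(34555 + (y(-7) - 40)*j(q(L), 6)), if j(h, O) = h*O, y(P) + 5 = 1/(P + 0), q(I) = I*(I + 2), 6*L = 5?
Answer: 5*√598269/21 ≈ 184.16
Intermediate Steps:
L = ⅚ (L = (⅙)*5 = ⅚ ≈ 0.83333)
q(I) = I*(2 + I)
y(P) = -5 + 1/P (y(P) = -5 + 1/(P + 0) = -5 + 1/P)
j(h, O) = O*h
√(34555 + (y(-7) - 40)*j(q(L), 6)) = √(34555 + ((-5 + 1/(-7)) - 40)*(6*(5*(2 + ⅚)/6))) = √(34555 + ((-5 - ⅐) - 40)*(6*((⅚)*(17/6)))) = √(34555 + (-36/7 - 40)*(6*(85/36))) = √(34555 - 316/7*85/6) = √(34555 - 13430/21) = √(712225/21) = 5*√598269/21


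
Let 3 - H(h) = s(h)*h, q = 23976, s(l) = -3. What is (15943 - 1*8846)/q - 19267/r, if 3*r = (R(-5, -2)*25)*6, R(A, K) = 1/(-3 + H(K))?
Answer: 1386014201/599400 ≈ 2312.3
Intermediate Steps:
H(h) = 3 + 3*h (H(h) = 3 - (-3)*h = 3 + 3*h)
R(A, K) = 1/(3*K) (R(A, K) = 1/(-3 + (3 + 3*K)) = 1/(3*K))
r = -25/3 (r = ((((⅓)/(-2))*25)*6)/3 = ((((⅓)*(-½))*25)*6)/3 = (-⅙*25*6)/3 = (-25/6*6)/3 = (⅓)*(-25) = -25/3 ≈ -8.3333)
(15943 - 1*8846)/q - 19267/r = (15943 - 1*8846)/23976 - 19267/(-25/3) = (15943 - 8846)*(1/23976) - 19267*(-3/25) = 7097*(1/23976) + 57801/25 = 7097/23976 + 57801/25 = 1386014201/599400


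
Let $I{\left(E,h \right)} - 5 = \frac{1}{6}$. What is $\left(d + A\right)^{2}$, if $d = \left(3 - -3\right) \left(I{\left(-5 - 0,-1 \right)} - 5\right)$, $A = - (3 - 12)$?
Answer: $100$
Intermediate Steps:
$I{\left(E,h \right)} = \frac{31}{6}$ ($I{\left(E,h \right)} = 5 + \frac{1}{6} = \frac{31}{6}$)
$A = 9$ ($A = - (3 - 12) = \left(-1\right) \left(-9\right) = 9$)
$d = 1$ ($d = \left(3 - -3\right) \left(\frac{31}{6} - 5\right) = \left(3 + 3\right) \frac{1}{6} = 6 \cdot \frac{1}{6} = 1$)
$\left(d + A\right)^{2} = \left(1 + 9\right)^{2} = 10^{2} = 100$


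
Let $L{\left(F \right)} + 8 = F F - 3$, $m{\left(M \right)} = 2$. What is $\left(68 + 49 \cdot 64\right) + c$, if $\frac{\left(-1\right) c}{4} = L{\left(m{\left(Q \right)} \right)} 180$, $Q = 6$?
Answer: $8244$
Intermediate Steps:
$L{\left(F \right)} = -11 + F^{2}$ ($L{\left(F \right)} = -8 + \left(F F - 3\right) = -8 + \left(F^{2} - 3\right) = -8 + \left(-3 + F^{2}\right) = -11 + F^{2}$)
$c = 5040$ ($c = - 4 \left(-11 + 2^{2}\right) 180 = - 4 \left(-11 + 4\right) 180 = - 4 \left(\left(-7\right) 180\right) = \left(-4\right) \left(-1260\right) = 5040$)
$\left(68 + 49 \cdot 64\right) + c = \left(68 + 49 \cdot 64\right) + 5040 = \left(68 + 3136\right) + 5040 = 3204 + 5040 = 8244$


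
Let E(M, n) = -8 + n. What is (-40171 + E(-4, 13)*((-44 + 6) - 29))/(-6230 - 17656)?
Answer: 6751/3981 ≈ 1.6958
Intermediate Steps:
(-40171 + E(-4, 13)*((-44 + 6) - 29))/(-6230 - 17656) = (-40171 + (-8 + 13)*((-44 + 6) - 29))/(-6230 - 17656) = (-40171 + 5*(-38 - 29))/(-23886) = (-40171 + 5*(-67))*(-1/23886) = (-40171 - 335)*(-1/23886) = -40506*(-1/23886) = 6751/3981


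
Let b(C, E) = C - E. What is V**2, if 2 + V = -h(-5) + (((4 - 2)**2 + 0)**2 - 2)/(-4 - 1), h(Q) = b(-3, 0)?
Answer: 81/25 ≈ 3.2400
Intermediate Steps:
h(Q) = -3 (h(Q) = -3 - 1*0 = -3 + 0 = -3)
V = -9/5 (V = -2 + (-1*(-3) + (((4 - 2)**2 + 0)**2 - 2)/(-4 - 1)) = -2 + (3 + ((2**2 + 0)**2 - 2)/(-5)) = -2 + (3 + ((4 + 0)**2 - 2)*(-1/5)) = -2 + (3 + (4**2 - 2)*(-1/5)) = -2 + (3 + (16 - 2)*(-1/5)) = -2 + (3 + 14*(-1/5)) = -2 + (3 - 14/5) = -2 + 1/5 = -9/5 ≈ -1.8000)
V**2 = (-9/5)**2 = 81/25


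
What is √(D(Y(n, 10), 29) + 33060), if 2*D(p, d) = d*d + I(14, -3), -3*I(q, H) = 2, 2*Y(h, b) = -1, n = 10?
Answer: √1205286/6 ≈ 182.98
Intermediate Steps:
Y(h, b) = -½ (Y(h, b) = (½)*(-1) = -½)
I(q, H) = -⅔ (I(q, H) = -⅓*2 = -⅔)
D(p, d) = -⅓ + d²/2 (D(p, d) = (d*d - ⅔)/2 = (d² - ⅔)/2 = (-⅔ + d²)/2 = -⅓ + d²/2)
√(D(Y(n, 10), 29) + 33060) = √((-⅓ + (½)*29²) + 33060) = √((-⅓ + (½)*841) + 33060) = √((-⅓ + 841/2) + 33060) = √(2521/6 + 33060) = √(200881/6) = √1205286/6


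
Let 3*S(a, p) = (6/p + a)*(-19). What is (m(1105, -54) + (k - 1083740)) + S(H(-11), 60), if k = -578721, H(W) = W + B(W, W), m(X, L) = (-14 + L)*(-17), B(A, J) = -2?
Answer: -16612233/10 ≈ -1.6612e+6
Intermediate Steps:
m(X, L) = 238 - 17*L
H(W) = -2 + W (H(W) = W - 2 = -2 + W)
S(a, p) = -38/p - 19*a/3 (S(a, p) = ((6/p + a)*(-19))/3 = ((a + 6/p)*(-19))/3 = (-114/p - 19*a)/3 = -38/p - 19*a/3)
(m(1105, -54) + (k - 1083740)) + S(H(-11), 60) = ((238 - 17*(-54)) + (-578721 - 1083740)) + (-38/60 - 19*(-2 - 11)/3) = ((238 + 918) - 1662461) + (-38*1/60 - 19/3*(-13)) = (1156 - 1662461) + (-19/30 + 247/3) = -1661305 + 817/10 = -16612233/10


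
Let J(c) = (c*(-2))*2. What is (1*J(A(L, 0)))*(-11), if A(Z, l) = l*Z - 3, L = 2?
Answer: -132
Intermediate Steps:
A(Z, l) = -3 + Z*l (A(Z, l) = Z*l - 3 = -3 + Z*l)
J(c) = -4*c (J(c) = -2*c*2 = -4*c)
(1*J(A(L, 0)))*(-11) = (1*(-4*(-3 + 2*0)))*(-11) = (1*(-4*(-3 + 0)))*(-11) = (1*(-4*(-3)))*(-11) = (1*12)*(-11) = 12*(-11) = -132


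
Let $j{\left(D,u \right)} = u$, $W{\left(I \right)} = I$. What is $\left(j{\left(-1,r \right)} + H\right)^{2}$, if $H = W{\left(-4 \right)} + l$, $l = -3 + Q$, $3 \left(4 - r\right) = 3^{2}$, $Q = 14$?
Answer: $64$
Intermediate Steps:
$r = 1$ ($r = 4 - \frac{3^{2}}{3} = 4 - 3 = 1$)
$l = 11$ ($l = -3 + 14 = 11$)
$H = 7$ ($H = -4 + 11 = 7$)
$\left(j{\left(-1,r \right)} + H\right)^{2} = \left(1 + 7\right)^{2} = 8^{2} = 64$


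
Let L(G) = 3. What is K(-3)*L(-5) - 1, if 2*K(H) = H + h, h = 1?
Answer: -4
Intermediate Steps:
K(H) = 1/2 + H/2 (K(H) = (H + 1)/2 = (1 + H)/2 = 1/2 + H/2)
K(-3)*L(-5) - 1 = (1/2 + (1/2)*(-3))*3 - 1 = (1/2 - 3/2)*3 - 1 = -1*3 - 1 = -3 - 1 = -4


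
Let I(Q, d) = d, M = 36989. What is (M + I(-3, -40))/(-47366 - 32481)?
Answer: -36949/79847 ≈ -0.46275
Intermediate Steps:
(M + I(-3, -40))/(-47366 - 32481) = (36989 - 40)/(-47366 - 32481) = 36949/(-79847) = 36949*(-1/79847) = -36949/79847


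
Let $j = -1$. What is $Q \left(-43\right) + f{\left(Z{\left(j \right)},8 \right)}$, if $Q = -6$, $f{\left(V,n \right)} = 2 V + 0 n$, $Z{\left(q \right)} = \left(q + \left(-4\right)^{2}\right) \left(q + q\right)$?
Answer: $198$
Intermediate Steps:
$Z{\left(q \right)} = 2 q \left(16 + q\right)$ ($Z{\left(q \right)} = \left(q + 16\right) 2 q = \left(16 + q\right) 2 q = 2 q \left(16 + q\right)$)
$f{\left(V,n \right)} = 2 V$ ($f{\left(V,n \right)} = 2 V + 0 = 2 V$)
$Q \left(-43\right) + f{\left(Z{\left(j \right)},8 \right)} = \left(-6\right) \left(-43\right) + 2 \cdot 2 \left(-1\right) \left(16 - 1\right) = 258 + 2 \cdot 2 \left(-1\right) 15 = 258 + 2 \left(-30\right) = 258 - 60 = 198$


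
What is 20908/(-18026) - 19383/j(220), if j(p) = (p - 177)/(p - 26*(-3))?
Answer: -52060745264/387559 ≈ -1.3433e+5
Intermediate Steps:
j(p) = (-177 + p)/(78 + p) (j(p) = (-177 + p)/(p + 78) = (-177 + p)/(78 + p))
20908/(-18026) - 19383/j(220) = 20908/(-18026) - 19383*(78 + 220)/(-177 + 220) = 20908*(-1/18026) - 19383/(43/298) = -10454/9013 - 19383/((1/298)*43) = -10454/9013 - 19383/43/298 = -10454/9013 - 19383*298/43 = -10454/9013 - 5776134/43 = -52060745264/387559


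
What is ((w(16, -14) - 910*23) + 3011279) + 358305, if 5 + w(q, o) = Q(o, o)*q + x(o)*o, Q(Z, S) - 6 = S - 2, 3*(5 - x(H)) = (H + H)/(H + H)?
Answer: 10045271/3 ≈ 3.3484e+6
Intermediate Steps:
x(H) = 14/3 (x(H) = 5 - (H + H)/(3*(H + H)) = 5 - 2*H/(3*(2*H)) = 5 - 2*H*1/(2*H)/3 = 5 - ⅓*1 = 5 - ⅓ = 14/3)
Q(Z, S) = 4 + S (Q(Z, S) = 6 + (S - 2) = 6 + (-2 + S) = 4 + S)
w(q, o) = -5 + 14*o/3 + q*(4 + o) (w(q, o) = -5 + ((4 + o)*q + 14*o/3) = -5 + (q*(4 + o) + 14*o/3) = -5 + (14*o/3 + q*(4 + o)) = -5 + 14*o/3 + q*(4 + o))
((w(16, -14) - 910*23) + 3011279) + 358305 = (((-5 + (14/3)*(-14) + 16*(4 - 14)) - 910*23) + 3011279) + 358305 = (((-5 - 196/3 + 16*(-10)) - 20930) + 3011279) + 358305 = (((-5 - 196/3 - 160) - 20930) + 3011279) + 358305 = ((-691/3 - 20930) + 3011279) + 358305 = (-63481/3 + 3011279) + 358305 = 8970356/3 + 358305 = 10045271/3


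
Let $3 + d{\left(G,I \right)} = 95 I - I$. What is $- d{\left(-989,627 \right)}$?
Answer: $-58935$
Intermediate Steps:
$d{\left(G,I \right)} = -3 + 94 I$ ($d{\left(G,I \right)} = -3 + \left(95 I - I\right) = -3 + 94 I$)
$- d{\left(-989,627 \right)} = - (-3 + 94 \cdot 627) = - (-3 + 58938) = \left(-1\right) 58935 = -58935$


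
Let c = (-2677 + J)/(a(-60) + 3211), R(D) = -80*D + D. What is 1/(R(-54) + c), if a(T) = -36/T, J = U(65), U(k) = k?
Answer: 8029/34245184 ≈ 0.00023446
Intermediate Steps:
J = 65
R(D) = -79*D
c = -6530/8029 (c = (-2677 + 65)/(-36/(-60) + 3211) = -2612/(-36*(-1/60) + 3211) = -2612/(⅗ + 3211) = -2612/16058/5 = -2612*5/16058 = -6530/8029 ≈ -0.81330)
1/(R(-54) + c) = 1/(-79*(-54) - 6530/8029) = 1/(4266 - 6530/8029) = 1/(34245184/8029) = 8029/34245184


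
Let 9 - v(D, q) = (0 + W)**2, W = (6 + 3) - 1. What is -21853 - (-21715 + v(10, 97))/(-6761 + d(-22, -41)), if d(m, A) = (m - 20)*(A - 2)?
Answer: -21660677/991 ≈ -21857.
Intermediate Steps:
W = 8 (W = 9 - 1 = 8)
d(m, A) = (-20 + m)*(-2 + A)
v(D, q) = -55 (v(D, q) = 9 - (0 + 8)**2 = 9 - 1*8**2 = 9 - 1*64 = 9 - 64 = -55)
-21853 - (-21715 + v(10, 97))/(-6761 + d(-22, -41)) = -21853 - (-21715 - 55)/(-6761 + (40 - 20*(-41) - 2*(-22) - 41*(-22))) = -21853 - (-21770)/(-6761 + (40 + 820 + 44 + 902)) = -21853 - (-21770)/(-6761 + 1806) = -21853 - (-21770)/(-4955) = -21853 - (-21770)*(-1)/4955 = -21853 - 1*4354/991 = -21853 - 4354/991 = -21660677/991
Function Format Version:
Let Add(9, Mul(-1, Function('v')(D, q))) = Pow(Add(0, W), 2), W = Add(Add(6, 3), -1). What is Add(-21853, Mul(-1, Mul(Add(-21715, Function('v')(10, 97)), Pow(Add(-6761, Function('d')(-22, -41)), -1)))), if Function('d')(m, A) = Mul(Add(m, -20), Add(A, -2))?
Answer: Rational(-21660677, 991) ≈ -21857.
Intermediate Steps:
W = 8 (W = Add(9, -1) = 8)
Function('d')(m, A) = Mul(Add(-20, m), Add(-2, A))
Function('v')(D, q) = -55 (Function('v')(D, q) = Add(9, Mul(-1, Pow(Add(0, 8), 2))) = Add(9, Mul(-1, Pow(8, 2))) = Add(9, Mul(-1, 64)) = Add(9, -64) = -55)
Add(-21853, Mul(-1, Mul(Add(-21715, Function('v')(10, 97)), Pow(Add(-6761, Function('d')(-22, -41)), -1)))) = Add(-21853, Mul(-1, Mul(Add(-21715, -55), Pow(Add(-6761, Add(40, Mul(-20, -41), Mul(-2, -22), Mul(-41, -22))), -1)))) = Add(-21853, Mul(-1, Mul(-21770, Pow(Add(-6761, Add(40, 820, 44, 902)), -1)))) = Add(-21853, Mul(-1, Mul(-21770, Pow(Add(-6761, 1806), -1)))) = Add(-21853, Mul(-1, Mul(-21770, Pow(-4955, -1)))) = Add(-21853, Mul(-1, Mul(-21770, Rational(-1, 4955)))) = Add(-21853, Mul(-1, Rational(4354, 991))) = Add(-21853, Rational(-4354, 991)) = Rational(-21660677, 991)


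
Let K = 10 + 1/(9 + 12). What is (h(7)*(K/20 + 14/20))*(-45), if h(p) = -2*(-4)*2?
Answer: -6060/7 ≈ -865.71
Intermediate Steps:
h(p) = 16 (h(p) = 8*2 = 16)
K = 211/21 (K = 10 + 1/21 = 211/21 ≈ 10.048)
(h(7)*(K/20 + 14/20))*(-45) = (16*((211/21)/20 + 14/20))*(-45) = (16*((211/21)*(1/20) + 14*(1/20)))*(-45) = (16*(211/420 + 7/10))*(-45) = (16*(101/84))*(-45) = (404/21)*(-45) = -6060/7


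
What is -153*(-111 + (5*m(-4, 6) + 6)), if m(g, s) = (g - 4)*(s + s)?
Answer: 89505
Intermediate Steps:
m(g, s) = 2*s*(-4 + g) (m(g, s) = (-4 + g)*(2*s) = 2*s*(-4 + g))
-153*(-111 + (5*m(-4, 6) + 6)) = -153*(-111 + (5*(2*6*(-4 - 4)) + 6)) = -153*(-111 + (5*(2*6*(-8)) + 6)) = -153*(-111 + (5*(-96) + 6)) = -153*(-111 + (-480 + 6)) = -153*(-111 - 474) = -153*(-585) = 89505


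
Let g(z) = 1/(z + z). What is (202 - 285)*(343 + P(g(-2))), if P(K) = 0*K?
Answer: -28469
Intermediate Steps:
g(z) = 1/(2*z)
P(K) = 0
(202 - 285)*(343 + P(g(-2))) = (202 - 285)*(343 + 0) = -83*343 = -28469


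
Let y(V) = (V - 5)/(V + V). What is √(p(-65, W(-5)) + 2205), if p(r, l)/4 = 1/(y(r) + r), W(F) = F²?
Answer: √387101111/419 ≈ 46.957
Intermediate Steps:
y(V) = (-5 + V)/(2*V) (y(V) = (-5 + V)/((2*V)) = (-5 + V)*(1/(2*V)) = (-5 + V)/(2*V))
p(r, l) = 4/(r + (-5 + r)/(2*r)) (p(r, l) = 4/((-5 + r)/(2*r) + r) = 4/(r + (-5 + r)/(2*r)))
√(p(-65, W(-5)) + 2205) = √(8*(-65)/(-5 - 65 + 2*(-65)²) + 2205) = √(8*(-65)/(-5 - 65 + 2*4225) + 2205) = √(8*(-65)/(-5 - 65 + 8450) + 2205) = √(8*(-65)/8380 + 2205) = √(8*(-65)*(1/8380) + 2205) = √(-26/419 + 2205) = √(923869/419) = √387101111/419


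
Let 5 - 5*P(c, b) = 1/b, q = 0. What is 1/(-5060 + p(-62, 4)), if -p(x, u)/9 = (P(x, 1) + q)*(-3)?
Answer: -5/25192 ≈ -0.00019848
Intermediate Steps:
P(c, b) = 1 - 1/(5*b)
p(x, u) = 108/5 (p(x, u) = -9*((-⅕ + 1)/1 + 0)*(-3) = -9*(1*(⅘) + 0)*(-3) = -9*(⅘ + 0)*(-3) = -36*(-3)/5 = -9*(-12/5) = 108/5)
1/(-5060 + p(-62, 4)) = 1/(-5060 + 108/5) = 1/(-25192/5) = -5/25192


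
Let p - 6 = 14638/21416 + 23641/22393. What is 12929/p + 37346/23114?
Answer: 35863322736779039/21446875695063 ≈ 1672.2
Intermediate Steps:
p = 1855747659/239784244 (p = 6 + (14638/21416 + 23641/22393) = 6 + (14638*(1/21416) + 23641*(1/22393)) = 6 + (7319/10708 + 23641/22393) = 6 + 417042195/239784244 = 1855747659/239784244 ≈ 7.7392)
12929/p + 37346/23114 = 12929/(1855747659/239784244) + 37346/23114 = 12929*(239784244/1855747659) + 37346*(1/23114) = 3100170490676/1855747659 + 18673/11557 = 35863322736779039/21446875695063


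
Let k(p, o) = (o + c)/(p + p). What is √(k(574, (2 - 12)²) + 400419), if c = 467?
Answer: 3*√299157853/82 ≈ 632.79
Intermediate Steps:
k(p, o) = (467 + o)/(2*p) (k(p, o) = (o + 467)/(p + p) = (467 + o)/((2*p)) = (467 + o)*(1/(2*p)) = (467 + o)/(2*p))
√(k(574, (2 - 12)²) + 400419) = √((½)*(467 + (2 - 12)²)/574 + 400419) = √((½)*(1/574)*(467 + (-10)²) + 400419) = √((½)*(1/574)*(467 + 100) + 400419) = √((½)*(1/574)*567 + 400419) = √(81/164 + 400419) = √(65668797/164) = 3*√299157853/82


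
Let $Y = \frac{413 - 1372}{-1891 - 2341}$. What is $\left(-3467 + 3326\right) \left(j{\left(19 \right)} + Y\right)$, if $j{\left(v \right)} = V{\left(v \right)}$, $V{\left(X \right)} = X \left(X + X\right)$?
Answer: $- \frac{430961283}{4232} \approx -1.0183 \cdot 10^{5}$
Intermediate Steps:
$Y = \frac{959}{4232}$ ($Y = - \frac{959}{-4232} = \left(-959\right) \left(- \frac{1}{4232}\right) = \frac{959}{4232} \approx 0.22661$)
$V{\left(X \right)} = 2 X^{2}$ ($V{\left(X \right)} = X 2 X = 2 X^{2}$)
$j{\left(v \right)} = 2 v^{2}$
$\left(-3467 + 3326\right) \left(j{\left(19 \right)} + Y\right) = \left(-3467 + 3326\right) \left(2 \cdot 19^{2} + \frac{959}{4232}\right) = - 141 \left(2 \cdot 361 + \frac{959}{4232}\right) = - 141 \left(722 + \frac{959}{4232}\right) = \left(-141\right) \frac{3056463}{4232} = - \frac{430961283}{4232}$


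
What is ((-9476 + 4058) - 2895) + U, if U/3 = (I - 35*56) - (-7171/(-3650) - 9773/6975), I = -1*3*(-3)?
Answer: -4809222551/339450 ≈ -14168.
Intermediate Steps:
I = 9 (I = -3*(-3) = 9)
U = -1987374701/339450 (U = 3*((9 - 35*56) - (-7171/(-3650) - 9773/6975)) = 3*((9 - 1960) - (-7171*(-1/3650) - 9773*1/6975)) = 3*(-1951 - (7171/3650 - 9773/6975)) = 3*(-1951 - 1*573851/1018350) = 3*(-1951 - 573851/1018350) = 3*(-1987374701/1018350) = -1987374701/339450 ≈ -5854.7)
((-9476 + 4058) - 2895) + U = ((-9476 + 4058) - 2895) - 1987374701/339450 = (-5418 - 2895) - 1987374701/339450 = -8313 - 1987374701/339450 = -4809222551/339450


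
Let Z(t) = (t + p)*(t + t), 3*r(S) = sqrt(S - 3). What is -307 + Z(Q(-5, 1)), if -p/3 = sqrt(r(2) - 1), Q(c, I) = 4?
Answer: -275 - 8*sqrt(-9 + 3*I) ≈ -278.95 - 24.322*I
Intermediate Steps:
r(S) = sqrt(-3 + S)/3 (r(S) = sqrt(S - 3)/3 = sqrt(-3 + S)/3)
p = -3*sqrt(-1 + I/3) (p = -3*sqrt(sqrt(-3 + 2)/3 - 1) = -3*sqrt(sqrt(-1)/3 - 1) = -3*sqrt(I/3 - 1) = -3*sqrt(-1 + I/3) ≈ -0.49337 - 3.0403*I)
Z(t) = 2*t*(t - sqrt(-9 + 3*I)) (Z(t) = (t - sqrt(-9 + 3*I))*(t + t) = (t - sqrt(-9 + 3*I))*(2*t) = 2*t*(t - sqrt(-9 + 3*I)))
-307 + Z(Q(-5, 1)) = -307 + 2*4*(4 - sqrt(-9 + 3*I)) = -307 + (32 - 8*sqrt(-9 + 3*I)) = -275 - 8*sqrt(-9 + 3*I)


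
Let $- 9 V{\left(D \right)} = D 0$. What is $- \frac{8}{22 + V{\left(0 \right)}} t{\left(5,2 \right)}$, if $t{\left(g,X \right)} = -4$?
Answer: $\frac{16}{11} \approx 1.4545$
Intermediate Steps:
$V{\left(D \right)} = 0$ ($V{\left(D \right)} = - \frac{D 0}{9} = \left(- \frac{1}{9}\right) 0 = 0$)
$- \frac{8}{22 + V{\left(0 \right)}} t{\left(5,2 \right)} = - \frac{8}{22 + 0} \left(-4\right) = - \frac{8}{22} \left(-4\right) = \left(-8\right) \frac{1}{22} \left(-4\right) = \left(- \frac{4}{11}\right) \left(-4\right) = \frac{16}{11}$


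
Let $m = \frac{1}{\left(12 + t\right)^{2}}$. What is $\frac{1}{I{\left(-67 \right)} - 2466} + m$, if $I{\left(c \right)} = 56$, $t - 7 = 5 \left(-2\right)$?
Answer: $\frac{2329}{195210} \approx 0.011931$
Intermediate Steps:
$t = -3$ ($t = 7 + 5 \left(-2\right) = 7 - 10 = -3$)
$m = \frac{1}{81}$ ($m = \frac{1}{\left(12 - 3\right)^{2}} = \frac{1}{9^{2}} = \frac{1}{81} \approx 0.012346$)
$\frac{1}{I{\left(-67 \right)} - 2466} + m = \frac{1}{56 - 2466} + \frac{1}{81} = \frac{1}{-2410} + \frac{1}{81} = - \frac{1}{2410} + \frac{1}{81} = \frac{2329}{195210}$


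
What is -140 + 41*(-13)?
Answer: -673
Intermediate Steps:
-140 + 41*(-13) = -140 - 533 = -673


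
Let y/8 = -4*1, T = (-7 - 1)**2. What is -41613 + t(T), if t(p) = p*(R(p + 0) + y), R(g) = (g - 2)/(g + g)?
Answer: -43630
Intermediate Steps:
R(g) = (-2 + g)/(2*g) (R(g) = (-2 + g)/((2*g)) = (-2 + g)*(1/(2*g)) = (-2 + g)/(2*g))
T = 64 (T = (-8)**2 = 64)
y = -32 (y = 8*(-4*1) = 8*(-4) = -32)
t(p) = p*(-32 + (-2 + p)/(2*p)) (t(p) = p*((-2 + (p + 0))/(2*(p + 0)) - 32) = p*((-2 + p)/(2*p) - 32) = p*(-32 + (-2 + p)/(2*p)))
-41613 + t(T) = -41613 + (-1 - 63/2*64) = -41613 + (-1 - 2016) = -41613 - 2017 = -43630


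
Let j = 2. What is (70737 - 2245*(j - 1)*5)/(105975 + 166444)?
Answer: 59512/272419 ≈ 0.21846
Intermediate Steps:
(70737 - 2245*(j - 1)*5)/(105975 + 166444) = (70737 - 2245*(2 - 1)*5)/(105975 + 166444) = (70737 - 2245*5)/272419 = (70737 - 2245*5)*(1/272419) = (70737 - 11225)*(1/272419) = 59512*(1/272419) = 59512/272419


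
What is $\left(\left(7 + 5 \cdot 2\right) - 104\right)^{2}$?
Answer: $7569$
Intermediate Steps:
$\left(\left(7 + 5 \cdot 2\right) - 104\right)^{2} = \left(\left(7 + 10\right) - 104\right)^{2} = \left(17 - 104\right)^{2} = \left(-87\right)^{2} = 7569$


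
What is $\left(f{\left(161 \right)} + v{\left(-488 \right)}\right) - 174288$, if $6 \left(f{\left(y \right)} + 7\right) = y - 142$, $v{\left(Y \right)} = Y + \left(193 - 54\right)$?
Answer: $- \frac{1047845}{6} \approx -1.7464 \cdot 10^{5}$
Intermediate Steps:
$v{\left(Y \right)} = 139 + Y$ ($v{\left(Y \right)} = Y + \left(193 - 54\right) = Y + 139 = 139 + Y$)
$f{\left(y \right)} = - \frac{92}{3} + \frac{y}{6}$ ($f{\left(y \right)} = -7 + \frac{y - 142}{6} = -7 + \frac{-142 + y}{6} = -7 + \left(- \frac{71}{3} + \frac{y}{6}\right) = - \frac{92}{3} + \frac{y}{6}$)
$\left(f{\left(161 \right)} + v{\left(-488 \right)}\right) - 174288 = \left(\left(- \frac{92}{3} + \frac{1}{6} \cdot 161\right) + \left(139 - 488\right)\right) - 174288 = \left(\left(- \frac{92}{3} + \frac{161}{6}\right) - 349\right) - 174288 = \left(- \frac{23}{6} - 349\right) - 174288 = - \frac{2117}{6} - 174288 = - \frac{1047845}{6}$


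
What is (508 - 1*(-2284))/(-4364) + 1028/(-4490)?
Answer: -2127784/2449295 ≈ -0.86873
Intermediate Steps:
(508 - 1*(-2284))/(-4364) + 1028/(-4490) = (508 + 2284)*(-1/4364) + 1028*(-1/4490) = 2792*(-1/4364) - 514/2245 = -698/1091 - 514/2245 = -2127784/2449295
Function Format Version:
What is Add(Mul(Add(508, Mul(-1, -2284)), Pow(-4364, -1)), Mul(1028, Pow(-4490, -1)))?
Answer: Rational(-2127784, 2449295) ≈ -0.86873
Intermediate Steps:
Add(Mul(Add(508, Mul(-1, -2284)), Pow(-4364, -1)), Mul(1028, Pow(-4490, -1))) = Add(Mul(Add(508, 2284), Rational(-1, 4364)), Mul(1028, Rational(-1, 4490))) = Add(Mul(2792, Rational(-1, 4364)), Rational(-514, 2245)) = Add(Rational(-698, 1091), Rational(-514, 2245)) = Rational(-2127784, 2449295)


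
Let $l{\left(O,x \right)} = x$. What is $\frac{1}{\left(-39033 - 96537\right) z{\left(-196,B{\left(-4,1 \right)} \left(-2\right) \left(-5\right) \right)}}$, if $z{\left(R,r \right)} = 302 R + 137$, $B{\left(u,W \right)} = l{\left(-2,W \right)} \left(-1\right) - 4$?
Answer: $\frac{1}{8006086350} \approx 1.249 \cdot 10^{-10}$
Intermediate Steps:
$B{\left(u,W \right)} = -4 - W$ ($B{\left(u,W \right)} = W \left(-1\right) - 4 = - W - 4 = -4 - W$)
$z{\left(R,r \right)} = 137 + 302 R$
$\frac{1}{\left(-39033 - 96537\right) z{\left(-196,B{\left(-4,1 \right)} \left(-2\right) \left(-5\right) \right)}} = \frac{1}{\left(-39033 - 96537\right) \left(137 + 302 \left(-196\right)\right)} = \frac{1}{\left(-135570\right) \left(137 - 59192\right)} = - \frac{1}{135570 \left(-59055\right)} = \left(- \frac{1}{135570}\right) \left(- \frac{1}{59055}\right) = \frac{1}{8006086350}$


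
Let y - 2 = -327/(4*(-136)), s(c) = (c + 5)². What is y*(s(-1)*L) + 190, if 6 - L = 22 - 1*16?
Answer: 190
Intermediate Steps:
s(c) = (5 + c)²
L = 0 (L = 6 - (22 - 1*16) = 6 - (22 - 16) = 6 - 1*6 = 6 - 6 = 0)
y = 1415/544 (y = 2 - 327/(4*(-136)) = 2 - 327/(-544) = 2 - 327*(-1/544) = 2 + 327/544 = 1415/544 ≈ 2.6011)
y*(s(-1)*L) + 190 = 1415*((5 - 1)²*0)/544 + 190 = 1415*(4²*0)/544 + 190 = 1415*(16*0)/544 + 190 = (1415/544)*0 + 190 = 0 + 190 = 190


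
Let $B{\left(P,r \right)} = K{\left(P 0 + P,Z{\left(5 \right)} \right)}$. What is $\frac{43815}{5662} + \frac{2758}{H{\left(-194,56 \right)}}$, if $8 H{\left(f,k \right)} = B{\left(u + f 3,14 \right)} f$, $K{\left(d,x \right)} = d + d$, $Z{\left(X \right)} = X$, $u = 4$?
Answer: $\frac{1243881691}{158722846} \approx 7.8368$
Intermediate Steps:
$K{\left(d,x \right)} = 2 d$
$B{\left(P,r \right)} = 2 P$ ($B{\left(P,r \right)} = 2 \left(P 0 + P\right) = 2 \left(0 + P\right) = 2 P$)
$H{\left(f,k \right)} = \frac{f \left(8 + 6 f\right)}{8}$ ($H{\left(f,k \right)} = \frac{2 \left(4 + f 3\right) f}{8} = \frac{2 \left(4 + 3 f\right) f}{8} = \frac{\left(8 + 6 f\right) f}{8} = \frac{f \left(8 + 6 f\right)}{8}$)
$\frac{43815}{5662} + \frac{2758}{H{\left(-194,56 \right)}} = \frac{43815}{5662} + \frac{2758}{\frac{1}{4} \left(-194\right) \left(4 + 3 \left(-194\right)\right)} = 43815 \cdot \frac{1}{5662} + \frac{2758}{\frac{1}{4} \left(-194\right) \left(4 - 582\right)} = \frac{43815}{5662} + \frac{2758}{\frac{1}{4} \left(-194\right) \left(-578\right)} = \frac{43815}{5662} + \frac{2758}{28033} = \frac{1243881691}{158722846}$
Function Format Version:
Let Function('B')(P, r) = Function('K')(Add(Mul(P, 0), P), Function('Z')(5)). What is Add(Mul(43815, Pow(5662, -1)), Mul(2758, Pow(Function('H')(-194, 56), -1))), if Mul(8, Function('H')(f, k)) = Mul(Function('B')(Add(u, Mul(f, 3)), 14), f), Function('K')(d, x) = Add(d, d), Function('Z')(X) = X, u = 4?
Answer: Rational(1243881691, 158722846) ≈ 7.8368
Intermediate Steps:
Function('K')(d, x) = Mul(2, d)
Function('B')(P, r) = Mul(2, P) (Function('B')(P, r) = Mul(2, Add(Mul(P, 0), P)) = Mul(2, Add(0, P)) = Mul(2, P))
Function('H')(f, k) = Mul(Rational(1, 8), f, Add(8, Mul(6, f))) (Function('H')(f, k) = Mul(Rational(1, 8), Mul(Mul(2, Add(4, Mul(f, 3))), f)) = Mul(Rational(1, 8), Mul(Mul(2, Add(4, Mul(3, f))), f)) = Mul(Rational(1, 8), Mul(Add(8, Mul(6, f)), f)) = Mul(Rational(1, 8), Mul(f, Add(8, Mul(6, f)))) = Mul(Rational(1, 8), f, Add(8, Mul(6, f))))
Add(Mul(43815, Pow(5662, -1)), Mul(2758, Pow(Function('H')(-194, 56), -1))) = Add(Mul(43815, Pow(5662, -1)), Mul(2758, Pow(Mul(Rational(1, 4), -194, Add(4, Mul(3, -194))), -1))) = Add(Mul(43815, Rational(1, 5662)), Mul(2758, Pow(Mul(Rational(1, 4), -194, Add(4, -582)), -1))) = Add(Rational(43815, 5662), Mul(2758, Pow(Mul(Rational(1, 4), -194, -578), -1))) = Add(Rational(43815, 5662), Mul(2758, Pow(28033, -1))) = Add(Rational(43815, 5662), Mul(2758, Rational(1, 28033))) = Add(Rational(43815, 5662), Rational(2758, 28033)) = Rational(1243881691, 158722846)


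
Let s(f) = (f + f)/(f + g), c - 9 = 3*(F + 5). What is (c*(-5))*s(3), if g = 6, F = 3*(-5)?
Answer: 70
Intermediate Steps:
F = -15
c = -21 (c = 9 + 3*(-15 + 5) = 9 + 3*(-10) = 9 - 30 = -21)
s(f) = 2*f/(6 + f) (s(f) = (f + f)/(f + 6) = (2*f)/(6 + f) = 2*f/(6 + f))
(c*(-5))*s(3) = (-21*(-5))*(2*3/(6 + 3)) = 105*(2*3/9) = 105*(2*3*(⅑)) = 105*(⅔) = 70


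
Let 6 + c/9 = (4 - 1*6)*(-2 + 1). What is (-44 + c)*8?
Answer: -640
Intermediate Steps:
c = -36 (c = -54 + 9*((4 - 1*6)*(-2 + 1)) = -54 + 9*((4 - 6)*(-1)) = -54 + 9*(-2*(-1)) = -54 + 9*2 = -54 + 18 = -36)
(-44 + c)*8 = (-44 - 36)*8 = -80*8 = -640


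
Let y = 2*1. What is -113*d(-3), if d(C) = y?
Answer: -226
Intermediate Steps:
y = 2
d(C) = 2
-113*d(-3) = -113*2 = -226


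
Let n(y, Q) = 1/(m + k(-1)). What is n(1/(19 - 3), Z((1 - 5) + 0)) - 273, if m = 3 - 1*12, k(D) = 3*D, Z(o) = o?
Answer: -3277/12 ≈ -273.08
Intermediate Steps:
m = -9 (m = 3 - 12 = -9)
n(y, Q) = -1/12 (n(y, Q) = 1/(-9 + 3*(-1)) = 1/(-9 - 3) = 1/(-12) = -1/12)
n(1/(19 - 3), Z((1 - 5) + 0)) - 273 = -1/12 - 273 = -3277/12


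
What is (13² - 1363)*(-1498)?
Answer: 1788612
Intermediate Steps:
(13² - 1363)*(-1498) = (169 - 1363)*(-1498) = -1194*(-1498) = 1788612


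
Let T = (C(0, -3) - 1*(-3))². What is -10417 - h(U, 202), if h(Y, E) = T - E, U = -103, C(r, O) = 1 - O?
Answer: -10264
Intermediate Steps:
T = 49 (T = ((1 - 1*(-3)) - 1*(-3))² = ((1 + 3) + 3)² = (4 + 3)² = 7² = 49)
h(Y, E) = 49 - E
-10417 - h(U, 202) = -10417 - (49 - 1*202) = -10417 - (49 - 202) = -10417 - 1*(-153) = -10417 + 153 = -10264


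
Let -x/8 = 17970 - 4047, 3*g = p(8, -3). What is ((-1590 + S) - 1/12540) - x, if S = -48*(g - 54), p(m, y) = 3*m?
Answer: 1404505079/12540 ≈ 1.1200e+5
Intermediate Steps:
g = 8 (g = (3*8)/3 = (1/3)*24 = 8)
S = 2208 (S = -48*(8 - 54) = -48*(-46) = 2208)
x = -111384 (x = -8*(17970 - 4047) = -8*13923 = -111384)
((-1590 + S) - 1/12540) - x = ((-1590 + 2208) - 1/12540) - 1*(-111384) = (618 - 1*1/12540) + 111384 = (618 - 1/12540) + 111384 = 7749719/12540 + 111384 = 1404505079/12540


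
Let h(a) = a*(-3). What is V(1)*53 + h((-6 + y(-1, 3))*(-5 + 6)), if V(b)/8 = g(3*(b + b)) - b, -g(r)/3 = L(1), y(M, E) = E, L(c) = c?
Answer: -1687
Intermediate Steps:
h(a) = -3*a
g(r) = -3 (g(r) = -3*1 = -3)
V(b) = -24 - 8*b (V(b) = 8*(-3 - b) = -24 - 8*b)
V(1)*53 + h((-6 + y(-1, 3))*(-5 + 6)) = (-24 - 8*1)*53 - 3*(-6 + 3)*(-5 + 6) = (-24 - 8)*53 - (-9) = -32*53 - 3*(-3) = -1696 + 9 = -1687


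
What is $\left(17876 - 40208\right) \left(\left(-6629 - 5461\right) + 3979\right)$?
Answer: $181134852$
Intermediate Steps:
$\left(17876 - 40208\right) \left(\left(-6629 - 5461\right) + 3979\right) = - 22332 \left(-12090 + 3979\right) = \left(-22332\right) \left(-8111\right) = 181134852$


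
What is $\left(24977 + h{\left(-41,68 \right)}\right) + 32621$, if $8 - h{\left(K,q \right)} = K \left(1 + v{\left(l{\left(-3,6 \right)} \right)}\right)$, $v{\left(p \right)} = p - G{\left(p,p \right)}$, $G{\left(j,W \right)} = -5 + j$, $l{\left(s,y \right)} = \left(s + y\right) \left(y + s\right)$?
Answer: $57852$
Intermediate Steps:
$l{\left(s,y \right)} = \left(s + y\right)^{2}$ ($l{\left(s,y \right)} = \left(s + y\right) \left(s + y\right) = \left(s + y\right)^{2}$)
$v{\left(p \right)} = 5$ ($v{\left(p \right)} = p - \left(-5 + p\right) = 5$)
$h{\left(K,q \right)} = 8 - 6 K$ ($h{\left(K,q \right)} = 8 - K \left(1 + 5\right) = 8 - K 6 = 8 - 6 K$)
$\left(24977 + h{\left(-41,68 \right)}\right) + 32621 = \left(24977 + \left(8 - -246\right)\right) + 32621 = \left(24977 + \left(8 + 246\right)\right) + 32621 = \left(24977 + 254\right) + 32621 = 25231 + 32621 = 57852$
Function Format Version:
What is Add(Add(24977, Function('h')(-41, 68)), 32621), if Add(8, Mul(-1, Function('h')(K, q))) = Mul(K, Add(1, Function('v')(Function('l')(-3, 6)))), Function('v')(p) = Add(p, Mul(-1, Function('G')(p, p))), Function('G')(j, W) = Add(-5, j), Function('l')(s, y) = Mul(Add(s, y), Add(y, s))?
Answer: 57852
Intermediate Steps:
Function('l')(s, y) = Pow(Add(s, y), 2) (Function('l')(s, y) = Mul(Add(s, y), Add(s, y)) = Pow(Add(s, y), 2))
Function('v')(p) = 5 (Function('v')(p) = Add(p, Mul(-1, Add(-5, p))) = Add(p, Add(5, Mul(-1, p))) = 5)
Function('h')(K, q) = Add(8, Mul(-6, K)) (Function('h')(K, q) = Add(8, Mul(-1, Mul(K, Add(1, 5)))) = Add(8, Mul(-1, Mul(K, 6))) = Add(8, Mul(-1, Mul(6, K))) = Add(8, Mul(-6, K)))
Add(Add(24977, Function('h')(-41, 68)), 32621) = Add(Add(24977, Add(8, Mul(-6, -41))), 32621) = Add(Add(24977, Add(8, 246)), 32621) = Add(Add(24977, 254), 32621) = Add(25231, 32621) = 57852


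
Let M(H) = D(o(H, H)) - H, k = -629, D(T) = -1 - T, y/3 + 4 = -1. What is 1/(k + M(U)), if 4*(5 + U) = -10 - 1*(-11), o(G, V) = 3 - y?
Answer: -4/2573 ≈ -0.0015546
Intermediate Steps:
y = -15 (y = -12 + 3*(-1) = -12 - 3 = -15)
o(G, V) = 18 (o(G, V) = 3 - 1*(-15) = 3 + 15 = 18)
U = -19/4 (U = -5 + (-10 - 1*(-11))/4 = -5 + (-10 + 11)/4 = -5 + (1/4)*1 = -5 + 1/4 = -19/4 ≈ -4.7500)
M(H) = -19 - H (M(H) = (-1 - 1*18) - H = (-1 - 18) - H = -19 - H)
1/(k + M(U)) = 1/(-629 + (-19 - 1*(-19/4))) = 1/(-629 + (-19 + 19/4)) = 1/(-629 - 57/4) = 1/(-2573/4) = -4/2573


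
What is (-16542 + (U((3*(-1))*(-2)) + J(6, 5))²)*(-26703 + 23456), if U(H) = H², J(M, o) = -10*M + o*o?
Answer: 53708627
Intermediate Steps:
J(M, o) = o² - 10*M (J(M, o) = -10*M + o² = o² - 10*M)
(-16542 + (U((3*(-1))*(-2)) + J(6, 5))²)*(-26703 + 23456) = (-16542 + (((3*(-1))*(-2))² + (5² - 10*6))²)*(-26703 + 23456) = (-16542 + ((-3*(-2))² + (25 - 60))²)*(-3247) = (-16542 + (6² - 35)²)*(-3247) = (-16542 + (36 - 35)²)*(-3247) = (-16542 + 1²)*(-3247) = (-16542 + 1)*(-3247) = -16541*(-3247) = 53708627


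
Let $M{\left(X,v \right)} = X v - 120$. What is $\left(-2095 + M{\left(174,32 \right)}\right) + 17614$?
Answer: $20967$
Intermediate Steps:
$M{\left(X,v \right)} = -120 + X v$
$\left(-2095 + M{\left(174,32 \right)}\right) + 17614 = \left(-2095 + \left(-120 + 174 \cdot 32\right)\right) + 17614 = \left(-2095 + \left(-120 + 5568\right)\right) + 17614 = \left(-2095 + 5448\right) + 17614 = 3353 + 17614 = 20967$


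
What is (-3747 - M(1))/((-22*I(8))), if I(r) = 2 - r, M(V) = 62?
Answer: -3809/132 ≈ -28.856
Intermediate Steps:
(-3747 - M(1))/((-22*I(8))) = (-3747 - 1*62)/((-22*(2 - 1*8))) = (-3747 - 62)/((-22*(2 - 8))) = -3809/((-22*(-6))) = -3809/132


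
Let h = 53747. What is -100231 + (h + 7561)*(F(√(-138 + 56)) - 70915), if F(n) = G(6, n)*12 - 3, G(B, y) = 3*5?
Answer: -4336905535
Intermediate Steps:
G(B, y) = 15
F(n) = 177 (F(n) = 15*12 - 3 = 180 - 3 = 177)
-100231 + (h + 7561)*(F(√(-138 + 56)) - 70915) = -100231 + (53747 + 7561)*(177 - 70915) = -100231 + 61308*(-70738) = -100231 - 4336805304 = -4336905535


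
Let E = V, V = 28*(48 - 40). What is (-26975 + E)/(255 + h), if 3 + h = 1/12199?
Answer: -326335449/3074149 ≈ -106.15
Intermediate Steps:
h = -36596/12199 (h = -3 + 1/12199 = -36596/12199 ≈ -2.9999)
V = 224 (V = 28*8 = 224)
E = 224
(-26975 + E)/(255 + h) = (-26975 + 224)/(255 - 36596/12199) = -26751/3074149/12199 = -26751*12199/3074149 = -326335449/3074149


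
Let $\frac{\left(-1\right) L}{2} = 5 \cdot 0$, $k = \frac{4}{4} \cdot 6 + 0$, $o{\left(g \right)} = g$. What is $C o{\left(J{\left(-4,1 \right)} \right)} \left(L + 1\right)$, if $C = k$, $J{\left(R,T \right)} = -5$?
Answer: $-30$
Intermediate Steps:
$k = 6$ ($k = 4 \cdot \frac{1}{4} \cdot 6 + 0 = 1 \cdot 6 + 0 = 6 + 0 = 6$)
$C = 6$
$L = 0$ ($L = - 2 \cdot 5 \cdot 0 = \left(-2\right) 0 = 0$)
$C o{\left(J{\left(-4,1 \right)} \right)} \left(L + 1\right) = 6 \left(-5\right) \left(0 + 1\right) = \left(-30\right) 1 = -30$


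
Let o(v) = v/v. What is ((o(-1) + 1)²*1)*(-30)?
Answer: -120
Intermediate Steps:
o(v) = 1
((o(-1) + 1)²*1)*(-30) = ((1 + 1)²*1)*(-30) = (2²*1)*(-30) = (4*1)*(-30) = 4*(-30) = -120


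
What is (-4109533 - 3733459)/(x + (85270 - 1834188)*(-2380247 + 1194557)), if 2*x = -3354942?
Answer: -7842992/2073672905949 ≈ -3.7822e-6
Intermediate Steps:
x = -1677471 (x = (½)*(-3354942) = -1677471)
(-4109533 - 3733459)/(x + (85270 - 1834188)*(-2380247 + 1194557)) = (-4109533 - 3733459)/(-1677471 + (85270 - 1834188)*(-2380247 + 1194557)) = -7842992/(-1677471 - 1748918*(-1185690)) = -7842992/(-1677471 + 2073674583420) = -7842992/2073672905949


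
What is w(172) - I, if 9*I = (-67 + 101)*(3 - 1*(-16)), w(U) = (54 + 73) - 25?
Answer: 272/9 ≈ 30.222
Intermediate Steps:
w(U) = 102 (w(U) = 127 - 25 = 102)
I = 646/9 (I = ((-67 + 101)*(3 - 1*(-16)))/9 = (34*(3 + 16))/9 = (34*19)/9 = (1/9)*646 = 646/9 ≈ 71.778)
w(172) - I = 102 - 1*646/9 = 102 - 646/9 = 272/9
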